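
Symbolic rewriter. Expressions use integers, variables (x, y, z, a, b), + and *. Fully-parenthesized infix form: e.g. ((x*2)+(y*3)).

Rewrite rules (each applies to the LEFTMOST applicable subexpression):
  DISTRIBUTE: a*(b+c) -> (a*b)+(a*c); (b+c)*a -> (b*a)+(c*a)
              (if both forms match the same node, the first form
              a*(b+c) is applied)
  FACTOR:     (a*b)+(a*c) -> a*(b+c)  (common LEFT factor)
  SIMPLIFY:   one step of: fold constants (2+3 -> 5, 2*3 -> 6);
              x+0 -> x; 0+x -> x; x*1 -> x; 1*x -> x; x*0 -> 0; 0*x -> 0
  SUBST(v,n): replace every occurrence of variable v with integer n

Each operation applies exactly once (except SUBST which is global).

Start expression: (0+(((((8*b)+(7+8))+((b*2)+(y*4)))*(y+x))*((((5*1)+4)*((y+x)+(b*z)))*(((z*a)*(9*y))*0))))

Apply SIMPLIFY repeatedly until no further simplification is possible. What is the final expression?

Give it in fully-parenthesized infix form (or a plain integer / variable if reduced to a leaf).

Start: (0+(((((8*b)+(7+8))+((b*2)+(y*4)))*(y+x))*((((5*1)+4)*((y+x)+(b*z)))*(((z*a)*(9*y))*0))))
Step 1: at root: (0+(((((8*b)+(7+8))+((b*2)+(y*4)))*(y+x))*((((5*1)+4)*((y+x)+(b*z)))*(((z*a)*(9*y))*0)))) -> (((((8*b)+(7+8))+((b*2)+(y*4)))*(y+x))*((((5*1)+4)*((y+x)+(b*z)))*(((z*a)*(9*y))*0))); overall: (0+(((((8*b)+(7+8))+((b*2)+(y*4)))*(y+x))*((((5*1)+4)*((y+x)+(b*z)))*(((z*a)*(9*y))*0)))) -> (((((8*b)+(7+8))+((b*2)+(y*4)))*(y+x))*((((5*1)+4)*((y+x)+(b*z)))*(((z*a)*(9*y))*0)))
Step 2: at LLLR: (7+8) -> 15; overall: (((((8*b)+(7+8))+((b*2)+(y*4)))*(y+x))*((((5*1)+4)*((y+x)+(b*z)))*(((z*a)*(9*y))*0))) -> (((((8*b)+15)+((b*2)+(y*4)))*(y+x))*((((5*1)+4)*((y+x)+(b*z)))*(((z*a)*(9*y))*0)))
Step 3: at RLLL: (5*1) -> 5; overall: (((((8*b)+15)+((b*2)+(y*4)))*(y+x))*((((5*1)+4)*((y+x)+(b*z)))*(((z*a)*(9*y))*0))) -> (((((8*b)+15)+((b*2)+(y*4)))*(y+x))*(((5+4)*((y+x)+(b*z)))*(((z*a)*(9*y))*0)))
Step 4: at RLL: (5+4) -> 9; overall: (((((8*b)+15)+((b*2)+(y*4)))*(y+x))*(((5+4)*((y+x)+(b*z)))*(((z*a)*(9*y))*0))) -> (((((8*b)+15)+((b*2)+(y*4)))*(y+x))*((9*((y+x)+(b*z)))*(((z*a)*(9*y))*0)))
Step 5: at RR: (((z*a)*(9*y))*0) -> 0; overall: (((((8*b)+15)+((b*2)+(y*4)))*(y+x))*((9*((y+x)+(b*z)))*(((z*a)*(9*y))*0))) -> (((((8*b)+15)+((b*2)+(y*4)))*(y+x))*((9*((y+x)+(b*z)))*0))
Step 6: at R: ((9*((y+x)+(b*z)))*0) -> 0; overall: (((((8*b)+15)+((b*2)+(y*4)))*(y+x))*((9*((y+x)+(b*z)))*0)) -> (((((8*b)+15)+((b*2)+(y*4)))*(y+x))*0)
Step 7: at root: (((((8*b)+15)+((b*2)+(y*4)))*(y+x))*0) -> 0; overall: (((((8*b)+15)+((b*2)+(y*4)))*(y+x))*0) -> 0
Fixed point: 0

Answer: 0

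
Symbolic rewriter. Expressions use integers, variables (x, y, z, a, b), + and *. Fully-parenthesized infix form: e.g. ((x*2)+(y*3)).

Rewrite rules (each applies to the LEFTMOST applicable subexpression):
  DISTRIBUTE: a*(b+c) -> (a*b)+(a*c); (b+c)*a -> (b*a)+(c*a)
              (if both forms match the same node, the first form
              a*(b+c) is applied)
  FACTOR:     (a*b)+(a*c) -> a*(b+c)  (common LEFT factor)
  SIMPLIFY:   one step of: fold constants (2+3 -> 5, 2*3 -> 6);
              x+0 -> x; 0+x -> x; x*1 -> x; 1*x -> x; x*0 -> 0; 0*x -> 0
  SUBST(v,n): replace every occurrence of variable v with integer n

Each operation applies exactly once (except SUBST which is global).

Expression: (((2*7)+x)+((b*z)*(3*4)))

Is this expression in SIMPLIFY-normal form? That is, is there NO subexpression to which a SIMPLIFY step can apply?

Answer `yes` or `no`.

Answer: no

Derivation:
Expression: (((2*7)+x)+((b*z)*(3*4)))
Scanning for simplifiable subexpressions (pre-order)...
  at root: (((2*7)+x)+((b*z)*(3*4))) (not simplifiable)
  at L: ((2*7)+x) (not simplifiable)
  at LL: (2*7) (SIMPLIFIABLE)
  at R: ((b*z)*(3*4)) (not simplifiable)
  at RL: (b*z) (not simplifiable)
  at RR: (3*4) (SIMPLIFIABLE)
Found simplifiable subexpr at path LL: (2*7)
One SIMPLIFY step would give: ((14+x)+((b*z)*(3*4)))
-> NOT in normal form.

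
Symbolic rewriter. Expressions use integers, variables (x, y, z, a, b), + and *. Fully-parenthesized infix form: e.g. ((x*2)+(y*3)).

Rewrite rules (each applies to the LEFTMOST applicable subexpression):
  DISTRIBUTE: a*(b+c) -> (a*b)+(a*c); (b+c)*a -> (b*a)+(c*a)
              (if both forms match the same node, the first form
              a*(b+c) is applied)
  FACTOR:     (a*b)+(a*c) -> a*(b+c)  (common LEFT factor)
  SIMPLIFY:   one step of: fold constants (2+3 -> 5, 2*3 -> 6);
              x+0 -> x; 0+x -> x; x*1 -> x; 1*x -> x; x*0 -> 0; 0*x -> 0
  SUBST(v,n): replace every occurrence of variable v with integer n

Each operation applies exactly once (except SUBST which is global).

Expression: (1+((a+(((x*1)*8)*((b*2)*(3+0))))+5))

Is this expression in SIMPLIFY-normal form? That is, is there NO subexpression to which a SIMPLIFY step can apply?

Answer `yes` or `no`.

Expression: (1+((a+(((x*1)*8)*((b*2)*(3+0))))+5))
Scanning for simplifiable subexpressions (pre-order)...
  at root: (1+((a+(((x*1)*8)*((b*2)*(3+0))))+5)) (not simplifiable)
  at R: ((a+(((x*1)*8)*((b*2)*(3+0))))+5) (not simplifiable)
  at RL: (a+(((x*1)*8)*((b*2)*(3+0)))) (not simplifiable)
  at RLR: (((x*1)*8)*((b*2)*(3+0))) (not simplifiable)
  at RLRL: ((x*1)*8) (not simplifiable)
  at RLRLL: (x*1) (SIMPLIFIABLE)
  at RLRR: ((b*2)*(3+0)) (not simplifiable)
  at RLRRL: (b*2) (not simplifiable)
  at RLRRR: (3+0) (SIMPLIFIABLE)
Found simplifiable subexpr at path RLRLL: (x*1)
One SIMPLIFY step would give: (1+((a+((x*8)*((b*2)*(3+0))))+5))
-> NOT in normal form.

Answer: no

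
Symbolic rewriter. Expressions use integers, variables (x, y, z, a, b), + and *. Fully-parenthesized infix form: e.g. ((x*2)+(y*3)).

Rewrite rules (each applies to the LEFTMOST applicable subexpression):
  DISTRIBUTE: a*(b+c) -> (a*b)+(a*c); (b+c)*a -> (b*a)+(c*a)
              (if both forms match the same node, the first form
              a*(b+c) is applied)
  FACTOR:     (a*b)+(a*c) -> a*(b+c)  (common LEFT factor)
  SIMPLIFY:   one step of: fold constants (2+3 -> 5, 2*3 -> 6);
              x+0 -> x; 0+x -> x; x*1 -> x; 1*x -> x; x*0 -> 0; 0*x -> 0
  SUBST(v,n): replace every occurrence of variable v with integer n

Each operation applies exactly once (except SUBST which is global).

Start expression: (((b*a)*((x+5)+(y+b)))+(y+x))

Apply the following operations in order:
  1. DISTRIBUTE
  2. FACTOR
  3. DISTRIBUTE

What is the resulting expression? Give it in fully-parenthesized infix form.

Start: (((b*a)*((x+5)+(y+b)))+(y+x))
Apply DISTRIBUTE at L (target: ((b*a)*((x+5)+(y+b)))): (((b*a)*((x+5)+(y+b)))+(y+x)) -> ((((b*a)*(x+5))+((b*a)*(y+b)))+(y+x))
Apply FACTOR at L (target: (((b*a)*(x+5))+((b*a)*(y+b)))): ((((b*a)*(x+5))+((b*a)*(y+b)))+(y+x)) -> (((b*a)*((x+5)+(y+b)))+(y+x))
Apply DISTRIBUTE at L (target: ((b*a)*((x+5)+(y+b)))): (((b*a)*((x+5)+(y+b)))+(y+x)) -> ((((b*a)*(x+5))+((b*a)*(y+b)))+(y+x))

Answer: ((((b*a)*(x+5))+((b*a)*(y+b)))+(y+x))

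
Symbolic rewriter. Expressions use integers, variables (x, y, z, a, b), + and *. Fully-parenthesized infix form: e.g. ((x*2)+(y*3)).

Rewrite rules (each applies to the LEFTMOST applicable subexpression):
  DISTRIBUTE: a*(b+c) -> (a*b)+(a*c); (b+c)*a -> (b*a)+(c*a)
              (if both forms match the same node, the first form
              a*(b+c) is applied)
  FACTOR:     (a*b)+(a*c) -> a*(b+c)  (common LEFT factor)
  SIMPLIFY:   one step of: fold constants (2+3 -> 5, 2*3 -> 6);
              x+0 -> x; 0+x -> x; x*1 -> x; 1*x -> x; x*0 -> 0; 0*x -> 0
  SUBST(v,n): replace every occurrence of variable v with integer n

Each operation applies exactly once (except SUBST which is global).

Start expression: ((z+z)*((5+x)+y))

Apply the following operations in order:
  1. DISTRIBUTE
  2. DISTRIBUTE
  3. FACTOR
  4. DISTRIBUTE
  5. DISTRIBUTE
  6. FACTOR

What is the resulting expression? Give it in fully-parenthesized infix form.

Start: ((z+z)*((5+x)+y))
Apply DISTRIBUTE at root (target: ((z+z)*((5+x)+y))): ((z+z)*((5+x)+y)) -> (((z+z)*(5+x))+((z+z)*y))
Apply DISTRIBUTE at L (target: ((z+z)*(5+x))): (((z+z)*(5+x))+((z+z)*y)) -> ((((z+z)*5)+((z+z)*x))+((z+z)*y))
Apply FACTOR at L (target: (((z+z)*5)+((z+z)*x))): ((((z+z)*5)+((z+z)*x))+((z+z)*y)) -> (((z+z)*(5+x))+((z+z)*y))
Apply DISTRIBUTE at L (target: ((z+z)*(5+x))): (((z+z)*(5+x))+((z+z)*y)) -> ((((z+z)*5)+((z+z)*x))+((z+z)*y))
Apply DISTRIBUTE at LL (target: ((z+z)*5)): ((((z+z)*5)+((z+z)*x))+((z+z)*y)) -> ((((z*5)+(z*5))+((z+z)*x))+((z+z)*y))
Apply FACTOR at LL (target: ((z*5)+(z*5))): ((((z*5)+(z*5))+((z+z)*x))+((z+z)*y)) -> (((z*(5+5))+((z+z)*x))+((z+z)*y))

Answer: (((z*(5+5))+((z+z)*x))+((z+z)*y))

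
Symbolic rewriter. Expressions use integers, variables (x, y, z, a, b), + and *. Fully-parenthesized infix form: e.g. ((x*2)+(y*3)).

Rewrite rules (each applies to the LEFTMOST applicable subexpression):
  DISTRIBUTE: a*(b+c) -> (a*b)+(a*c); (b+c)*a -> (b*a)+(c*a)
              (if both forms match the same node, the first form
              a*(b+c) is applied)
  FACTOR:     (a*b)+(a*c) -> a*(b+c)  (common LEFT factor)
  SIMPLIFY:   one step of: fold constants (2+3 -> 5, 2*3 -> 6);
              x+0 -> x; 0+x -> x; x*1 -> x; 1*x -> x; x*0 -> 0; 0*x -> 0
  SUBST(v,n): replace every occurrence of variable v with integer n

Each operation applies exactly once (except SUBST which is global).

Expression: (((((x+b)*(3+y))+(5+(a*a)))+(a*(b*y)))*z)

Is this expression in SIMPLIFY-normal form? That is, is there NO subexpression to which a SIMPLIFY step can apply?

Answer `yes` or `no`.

Answer: yes

Derivation:
Expression: (((((x+b)*(3+y))+(5+(a*a)))+(a*(b*y)))*z)
Scanning for simplifiable subexpressions (pre-order)...
  at root: (((((x+b)*(3+y))+(5+(a*a)))+(a*(b*y)))*z) (not simplifiable)
  at L: ((((x+b)*(3+y))+(5+(a*a)))+(a*(b*y))) (not simplifiable)
  at LL: (((x+b)*(3+y))+(5+(a*a))) (not simplifiable)
  at LLL: ((x+b)*(3+y)) (not simplifiable)
  at LLLL: (x+b) (not simplifiable)
  at LLLR: (3+y) (not simplifiable)
  at LLR: (5+(a*a)) (not simplifiable)
  at LLRR: (a*a) (not simplifiable)
  at LR: (a*(b*y)) (not simplifiable)
  at LRR: (b*y) (not simplifiable)
Result: no simplifiable subexpression found -> normal form.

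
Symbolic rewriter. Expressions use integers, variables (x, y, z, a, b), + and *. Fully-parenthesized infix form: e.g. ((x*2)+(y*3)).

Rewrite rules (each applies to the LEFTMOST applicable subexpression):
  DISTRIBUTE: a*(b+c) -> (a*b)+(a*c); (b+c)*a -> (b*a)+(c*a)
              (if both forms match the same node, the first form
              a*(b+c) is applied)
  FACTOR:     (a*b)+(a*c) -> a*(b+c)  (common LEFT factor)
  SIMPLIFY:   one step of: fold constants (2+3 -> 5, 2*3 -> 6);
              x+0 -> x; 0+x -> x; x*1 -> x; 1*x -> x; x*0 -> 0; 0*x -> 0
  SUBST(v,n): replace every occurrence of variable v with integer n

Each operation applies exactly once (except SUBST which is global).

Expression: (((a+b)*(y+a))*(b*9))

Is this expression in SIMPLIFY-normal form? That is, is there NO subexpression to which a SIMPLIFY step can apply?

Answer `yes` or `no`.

Answer: yes

Derivation:
Expression: (((a+b)*(y+a))*(b*9))
Scanning for simplifiable subexpressions (pre-order)...
  at root: (((a+b)*(y+a))*(b*9)) (not simplifiable)
  at L: ((a+b)*(y+a)) (not simplifiable)
  at LL: (a+b) (not simplifiable)
  at LR: (y+a) (not simplifiable)
  at R: (b*9) (not simplifiable)
Result: no simplifiable subexpression found -> normal form.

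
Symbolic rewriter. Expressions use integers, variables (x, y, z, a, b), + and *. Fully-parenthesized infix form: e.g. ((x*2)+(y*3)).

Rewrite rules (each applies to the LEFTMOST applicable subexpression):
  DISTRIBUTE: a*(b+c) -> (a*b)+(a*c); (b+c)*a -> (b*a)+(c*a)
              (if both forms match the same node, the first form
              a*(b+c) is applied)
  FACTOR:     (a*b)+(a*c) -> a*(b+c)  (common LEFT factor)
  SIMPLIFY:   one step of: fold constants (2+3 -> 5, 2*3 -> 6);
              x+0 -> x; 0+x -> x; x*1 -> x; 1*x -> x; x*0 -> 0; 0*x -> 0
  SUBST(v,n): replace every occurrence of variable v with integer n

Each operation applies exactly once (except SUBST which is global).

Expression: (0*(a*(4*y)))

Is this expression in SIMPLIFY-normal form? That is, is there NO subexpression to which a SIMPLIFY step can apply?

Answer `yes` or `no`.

Answer: no

Derivation:
Expression: (0*(a*(4*y)))
Scanning for simplifiable subexpressions (pre-order)...
  at root: (0*(a*(4*y))) (SIMPLIFIABLE)
  at R: (a*(4*y)) (not simplifiable)
  at RR: (4*y) (not simplifiable)
Found simplifiable subexpr at path root: (0*(a*(4*y)))
One SIMPLIFY step would give: 0
-> NOT in normal form.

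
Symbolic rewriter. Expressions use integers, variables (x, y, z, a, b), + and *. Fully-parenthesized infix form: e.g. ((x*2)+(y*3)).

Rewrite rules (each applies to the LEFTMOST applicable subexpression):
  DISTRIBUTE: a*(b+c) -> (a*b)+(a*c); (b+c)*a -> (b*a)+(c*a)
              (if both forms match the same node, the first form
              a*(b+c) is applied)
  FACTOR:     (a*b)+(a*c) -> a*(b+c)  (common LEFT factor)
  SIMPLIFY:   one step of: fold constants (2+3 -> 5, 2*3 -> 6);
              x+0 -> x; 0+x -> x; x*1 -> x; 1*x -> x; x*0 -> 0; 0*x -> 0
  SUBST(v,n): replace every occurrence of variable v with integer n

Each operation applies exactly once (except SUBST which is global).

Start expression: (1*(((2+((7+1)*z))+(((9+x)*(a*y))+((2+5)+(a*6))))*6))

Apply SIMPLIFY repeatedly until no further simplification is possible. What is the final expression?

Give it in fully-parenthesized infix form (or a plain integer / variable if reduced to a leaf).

Start: (1*(((2+((7+1)*z))+(((9+x)*(a*y))+((2+5)+(a*6))))*6))
Step 1: at root: (1*(((2+((7+1)*z))+(((9+x)*(a*y))+((2+5)+(a*6))))*6)) -> (((2+((7+1)*z))+(((9+x)*(a*y))+((2+5)+(a*6))))*6); overall: (1*(((2+((7+1)*z))+(((9+x)*(a*y))+((2+5)+(a*6))))*6)) -> (((2+((7+1)*z))+(((9+x)*(a*y))+((2+5)+(a*6))))*6)
Step 2: at LLRL: (7+1) -> 8; overall: (((2+((7+1)*z))+(((9+x)*(a*y))+((2+5)+(a*6))))*6) -> (((2+(8*z))+(((9+x)*(a*y))+((2+5)+(a*6))))*6)
Step 3: at LRRL: (2+5) -> 7; overall: (((2+(8*z))+(((9+x)*(a*y))+((2+5)+(a*6))))*6) -> (((2+(8*z))+(((9+x)*(a*y))+(7+(a*6))))*6)
Fixed point: (((2+(8*z))+(((9+x)*(a*y))+(7+(a*6))))*6)

Answer: (((2+(8*z))+(((9+x)*(a*y))+(7+(a*6))))*6)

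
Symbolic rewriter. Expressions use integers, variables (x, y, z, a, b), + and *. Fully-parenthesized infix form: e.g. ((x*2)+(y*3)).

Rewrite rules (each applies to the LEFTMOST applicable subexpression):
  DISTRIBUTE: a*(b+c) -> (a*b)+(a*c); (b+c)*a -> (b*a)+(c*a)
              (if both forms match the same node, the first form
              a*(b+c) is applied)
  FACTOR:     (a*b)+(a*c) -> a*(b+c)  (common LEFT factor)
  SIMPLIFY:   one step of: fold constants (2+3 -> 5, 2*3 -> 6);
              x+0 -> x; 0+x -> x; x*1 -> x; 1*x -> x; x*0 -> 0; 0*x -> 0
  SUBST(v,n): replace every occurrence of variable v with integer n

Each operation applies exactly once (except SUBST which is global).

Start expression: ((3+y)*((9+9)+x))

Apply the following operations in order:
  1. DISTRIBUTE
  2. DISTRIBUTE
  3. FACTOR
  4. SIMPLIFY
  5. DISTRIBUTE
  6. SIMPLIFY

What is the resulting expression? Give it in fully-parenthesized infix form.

Answer: ((54+(y*18))+((3+y)*x))

Derivation:
Start: ((3+y)*((9+9)+x))
Apply DISTRIBUTE at root (target: ((3+y)*((9+9)+x))): ((3+y)*((9+9)+x)) -> (((3+y)*(9+9))+((3+y)*x))
Apply DISTRIBUTE at L (target: ((3+y)*(9+9))): (((3+y)*(9+9))+((3+y)*x)) -> ((((3+y)*9)+((3+y)*9))+((3+y)*x))
Apply FACTOR at L (target: (((3+y)*9)+((3+y)*9))): ((((3+y)*9)+((3+y)*9))+((3+y)*x)) -> (((3+y)*(9+9))+((3+y)*x))
Apply SIMPLIFY at LR (target: (9+9)): (((3+y)*(9+9))+((3+y)*x)) -> (((3+y)*18)+((3+y)*x))
Apply DISTRIBUTE at L (target: ((3+y)*18)): (((3+y)*18)+((3+y)*x)) -> (((3*18)+(y*18))+((3+y)*x))
Apply SIMPLIFY at LL (target: (3*18)): (((3*18)+(y*18))+((3+y)*x)) -> ((54+(y*18))+((3+y)*x))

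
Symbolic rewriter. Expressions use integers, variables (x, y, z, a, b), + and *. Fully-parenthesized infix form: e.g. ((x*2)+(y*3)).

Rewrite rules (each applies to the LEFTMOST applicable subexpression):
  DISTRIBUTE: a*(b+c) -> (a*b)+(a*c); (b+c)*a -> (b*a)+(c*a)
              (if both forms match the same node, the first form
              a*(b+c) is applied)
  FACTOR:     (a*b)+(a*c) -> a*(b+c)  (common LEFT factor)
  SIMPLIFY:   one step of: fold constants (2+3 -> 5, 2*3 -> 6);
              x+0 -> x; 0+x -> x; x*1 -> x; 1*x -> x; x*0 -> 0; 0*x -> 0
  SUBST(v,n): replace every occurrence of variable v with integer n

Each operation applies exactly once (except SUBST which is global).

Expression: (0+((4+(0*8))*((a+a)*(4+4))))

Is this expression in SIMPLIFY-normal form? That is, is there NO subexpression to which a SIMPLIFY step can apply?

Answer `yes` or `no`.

Expression: (0+((4+(0*8))*((a+a)*(4+4))))
Scanning for simplifiable subexpressions (pre-order)...
  at root: (0+((4+(0*8))*((a+a)*(4+4)))) (SIMPLIFIABLE)
  at R: ((4+(0*8))*((a+a)*(4+4))) (not simplifiable)
  at RL: (4+(0*8)) (not simplifiable)
  at RLR: (0*8) (SIMPLIFIABLE)
  at RR: ((a+a)*(4+4)) (not simplifiable)
  at RRL: (a+a) (not simplifiable)
  at RRR: (4+4) (SIMPLIFIABLE)
Found simplifiable subexpr at path root: (0+((4+(0*8))*((a+a)*(4+4))))
One SIMPLIFY step would give: ((4+(0*8))*((a+a)*(4+4)))
-> NOT in normal form.

Answer: no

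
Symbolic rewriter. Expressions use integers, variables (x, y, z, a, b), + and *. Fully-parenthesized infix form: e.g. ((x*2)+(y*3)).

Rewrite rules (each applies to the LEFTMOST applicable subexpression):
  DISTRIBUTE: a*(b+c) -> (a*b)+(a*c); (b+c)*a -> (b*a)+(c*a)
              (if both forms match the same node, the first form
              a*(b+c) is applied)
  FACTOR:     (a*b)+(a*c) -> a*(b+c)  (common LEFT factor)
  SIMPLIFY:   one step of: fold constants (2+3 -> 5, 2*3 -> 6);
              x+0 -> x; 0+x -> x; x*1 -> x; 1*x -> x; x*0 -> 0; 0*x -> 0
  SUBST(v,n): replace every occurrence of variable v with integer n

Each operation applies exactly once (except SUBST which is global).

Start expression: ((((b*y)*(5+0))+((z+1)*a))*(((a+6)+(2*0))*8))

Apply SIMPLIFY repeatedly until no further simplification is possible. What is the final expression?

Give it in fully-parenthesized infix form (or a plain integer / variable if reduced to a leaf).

Start: ((((b*y)*(5+0))+((z+1)*a))*(((a+6)+(2*0))*8))
Step 1: at LLR: (5+0) -> 5; overall: ((((b*y)*(5+0))+((z+1)*a))*(((a+6)+(2*0))*8)) -> ((((b*y)*5)+((z+1)*a))*(((a+6)+(2*0))*8))
Step 2: at RLR: (2*0) -> 0; overall: ((((b*y)*5)+((z+1)*a))*(((a+6)+(2*0))*8)) -> ((((b*y)*5)+((z+1)*a))*(((a+6)+0)*8))
Step 3: at RL: ((a+6)+0) -> (a+6); overall: ((((b*y)*5)+((z+1)*a))*(((a+6)+0)*8)) -> ((((b*y)*5)+((z+1)*a))*((a+6)*8))
Fixed point: ((((b*y)*5)+((z+1)*a))*((a+6)*8))

Answer: ((((b*y)*5)+((z+1)*a))*((a+6)*8))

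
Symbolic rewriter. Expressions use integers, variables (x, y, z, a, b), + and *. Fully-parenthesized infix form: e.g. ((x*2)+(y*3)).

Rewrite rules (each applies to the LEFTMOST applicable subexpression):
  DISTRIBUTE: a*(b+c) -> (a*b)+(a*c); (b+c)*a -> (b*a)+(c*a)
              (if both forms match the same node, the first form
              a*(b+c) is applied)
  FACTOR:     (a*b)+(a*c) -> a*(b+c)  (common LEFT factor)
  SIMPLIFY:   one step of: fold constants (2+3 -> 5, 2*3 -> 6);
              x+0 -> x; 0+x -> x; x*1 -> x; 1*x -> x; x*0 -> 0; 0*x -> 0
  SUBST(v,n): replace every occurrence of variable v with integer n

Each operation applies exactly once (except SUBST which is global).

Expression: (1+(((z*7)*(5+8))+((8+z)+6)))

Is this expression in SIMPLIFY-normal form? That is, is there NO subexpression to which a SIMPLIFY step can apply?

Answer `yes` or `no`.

Expression: (1+(((z*7)*(5+8))+((8+z)+6)))
Scanning for simplifiable subexpressions (pre-order)...
  at root: (1+(((z*7)*(5+8))+((8+z)+6))) (not simplifiable)
  at R: (((z*7)*(5+8))+((8+z)+6)) (not simplifiable)
  at RL: ((z*7)*(5+8)) (not simplifiable)
  at RLL: (z*7) (not simplifiable)
  at RLR: (5+8) (SIMPLIFIABLE)
  at RR: ((8+z)+6) (not simplifiable)
  at RRL: (8+z) (not simplifiable)
Found simplifiable subexpr at path RLR: (5+8)
One SIMPLIFY step would give: (1+(((z*7)*13)+((8+z)+6)))
-> NOT in normal form.

Answer: no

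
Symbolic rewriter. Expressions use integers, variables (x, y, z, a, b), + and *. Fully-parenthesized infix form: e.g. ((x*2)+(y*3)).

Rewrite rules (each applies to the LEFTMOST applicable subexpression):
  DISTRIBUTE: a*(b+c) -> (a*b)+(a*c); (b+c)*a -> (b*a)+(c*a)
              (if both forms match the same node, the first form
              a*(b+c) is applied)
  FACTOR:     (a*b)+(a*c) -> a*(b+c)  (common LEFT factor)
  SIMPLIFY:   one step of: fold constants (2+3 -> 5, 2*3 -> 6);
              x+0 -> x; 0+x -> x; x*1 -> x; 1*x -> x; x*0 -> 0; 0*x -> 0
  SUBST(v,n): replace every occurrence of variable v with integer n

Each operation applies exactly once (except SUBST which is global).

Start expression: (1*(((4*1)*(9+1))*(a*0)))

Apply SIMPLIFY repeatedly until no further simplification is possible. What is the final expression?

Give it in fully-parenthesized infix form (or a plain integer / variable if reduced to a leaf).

Start: (1*(((4*1)*(9+1))*(a*0)))
Step 1: at root: (1*(((4*1)*(9+1))*(a*0))) -> (((4*1)*(9+1))*(a*0)); overall: (1*(((4*1)*(9+1))*(a*0))) -> (((4*1)*(9+1))*(a*0))
Step 2: at LL: (4*1) -> 4; overall: (((4*1)*(9+1))*(a*0)) -> ((4*(9+1))*(a*0))
Step 3: at LR: (9+1) -> 10; overall: ((4*(9+1))*(a*0)) -> ((4*10)*(a*0))
Step 4: at L: (4*10) -> 40; overall: ((4*10)*(a*0)) -> (40*(a*0))
Step 5: at R: (a*0) -> 0; overall: (40*(a*0)) -> (40*0)
Step 6: at root: (40*0) -> 0; overall: (40*0) -> 0
Fixed point: 0

Answer: 0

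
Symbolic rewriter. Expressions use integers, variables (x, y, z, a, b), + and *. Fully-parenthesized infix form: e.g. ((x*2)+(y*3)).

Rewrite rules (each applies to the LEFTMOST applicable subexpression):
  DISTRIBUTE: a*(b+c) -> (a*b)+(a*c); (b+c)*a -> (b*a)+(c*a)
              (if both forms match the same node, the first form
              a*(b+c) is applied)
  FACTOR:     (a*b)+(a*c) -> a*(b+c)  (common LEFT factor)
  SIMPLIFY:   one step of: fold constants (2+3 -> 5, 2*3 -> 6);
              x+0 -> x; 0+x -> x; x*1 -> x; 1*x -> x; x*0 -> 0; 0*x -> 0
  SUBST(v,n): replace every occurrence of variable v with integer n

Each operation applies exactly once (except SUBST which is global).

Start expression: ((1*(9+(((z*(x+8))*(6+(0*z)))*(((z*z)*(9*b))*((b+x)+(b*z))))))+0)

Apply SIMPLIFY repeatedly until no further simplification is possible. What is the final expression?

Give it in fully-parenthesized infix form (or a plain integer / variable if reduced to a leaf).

Answer: (9+(((z*(x+8))*6)*(((z*z)*(9*b))*((b+x)+(b*z)))))

Derivation:
Start: ((1*(9+(((z*(x+8))*(6+(0*z)))*(((z*z)*(9*b))*((b+x)+(b*z))))))+0)
Step 1: at root: ((1*(9+(((z*(x+8))*(6+(0*z)))*(((z*z)*(9*b))*((b+x)+(b*z))))))+0) -> (1*(9+(((z*(x+8))*(6+(0*z)))*(((z*z)*(9*b))*((b+x)+(b*z)))))); overall: ((1*(9+(((z*(x+8))*(6+(0*z)))*(((z*z)*(9*b))*((b+x)+(b*z))))))+0) -> (1*(9+(((z*(x+8))*(6+(0*z)))*(((z*z)*(9*b))*((b+x)+(b*z))))))
Step 2: at root: (1*(9+(((z*(x+8))*(6+(0*z)))*(((z*z)*(9*b))*((b+x)+(b*z)))))) -> (9+(((z*(x+8))*(6+(0*z)))*(((z*z)*(9*b))*((b+x)+(b*z))))); overall: (1*(9+(((z*(x+8))*(6+(0*z)))*(((z*z)*(9*b))*((b+x)+(b*z)))))) -> (9+(((z*(x+8))*(6+(0*z)))*(((z*z)*(9*b))*((b+x)+(b*z)))))
Step 3: at RLRR: (0*z) -> 0; overall: (9+(((z*(x+8))*(6+(0*z)))*(((z*z)*(9*b))*((b+x)+(b*z))))) -> (9+(((z*(x+8))*(6+0))*(((z*z)*(9*b))*((b+x)+(b*z)))))
Step 4: at RLR: (6+0) -> 6; overall: (9+(((z*(x+8))*(6+0))*(((z*z)*(9*b))*((b+x)+(b*z))))) -> (9+(((z*(x+8))*6)*(((z*z)*(9*b))*((b+x)+(b*z)))))
Fixed point: (9+(((z*(x+8))*6)*(((z*z)*(9*b))*((b+x)+(b*z)))))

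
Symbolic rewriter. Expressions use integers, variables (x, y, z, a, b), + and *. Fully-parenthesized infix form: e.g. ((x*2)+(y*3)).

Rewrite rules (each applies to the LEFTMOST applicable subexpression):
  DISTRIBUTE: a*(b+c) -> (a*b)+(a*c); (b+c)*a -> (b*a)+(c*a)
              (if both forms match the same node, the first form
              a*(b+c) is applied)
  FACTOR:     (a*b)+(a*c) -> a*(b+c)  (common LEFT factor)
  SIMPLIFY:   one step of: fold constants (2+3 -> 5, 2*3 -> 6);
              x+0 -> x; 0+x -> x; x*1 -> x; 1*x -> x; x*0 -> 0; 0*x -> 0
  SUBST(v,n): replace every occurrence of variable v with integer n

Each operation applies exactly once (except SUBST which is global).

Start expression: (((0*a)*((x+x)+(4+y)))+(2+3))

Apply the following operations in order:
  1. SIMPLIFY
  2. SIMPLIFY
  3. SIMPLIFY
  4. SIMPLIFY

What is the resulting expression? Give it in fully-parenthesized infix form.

Start: (((0*a)*((x+x)+(4+y)))+(2+3))
Apply SIMPLIFY at LL (target: (0*a)): (((0*a)*((x+x)+(4+y)))+(2+3)) -> ((0*((x+x)+(4+y)))+(2+3))
Apply SIMPLIFY at L (target: (0*((x+x)+(4+y)))): ((0*((x+x)+(4+y)))+(2+3)) -> (0+(2+3))
Apply SIMPLIFY at root (target: (0+(2+3))): (0+(2+3)) -> (2+3)
Apply SIMPLIFY at root (target: (2+3)): (2+3) -> 5

Answer: 5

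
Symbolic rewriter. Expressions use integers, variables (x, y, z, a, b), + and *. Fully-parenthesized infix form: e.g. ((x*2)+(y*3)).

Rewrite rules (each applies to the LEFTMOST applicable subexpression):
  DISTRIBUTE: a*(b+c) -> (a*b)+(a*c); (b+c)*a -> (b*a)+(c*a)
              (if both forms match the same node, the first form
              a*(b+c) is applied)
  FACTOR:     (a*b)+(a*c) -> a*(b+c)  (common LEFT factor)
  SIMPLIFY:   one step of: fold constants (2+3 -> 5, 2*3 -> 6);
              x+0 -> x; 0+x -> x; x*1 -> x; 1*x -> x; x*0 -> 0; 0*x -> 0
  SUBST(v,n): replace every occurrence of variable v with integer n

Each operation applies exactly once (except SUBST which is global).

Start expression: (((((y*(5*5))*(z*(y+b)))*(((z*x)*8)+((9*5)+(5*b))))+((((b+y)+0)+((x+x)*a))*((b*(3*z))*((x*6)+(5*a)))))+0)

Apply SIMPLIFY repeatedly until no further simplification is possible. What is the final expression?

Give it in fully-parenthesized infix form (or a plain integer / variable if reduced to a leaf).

Start: (((((y*(5*5))*(z*(y+b)))*(((z*x)*8)+((9*5)+(5*b))))+((((b+y)+0)+((x+x)*a))*((b*(3*z))*((x*6)+(5*a)))))+0)
Step 1: at root: (((((y*(5*5))*(z*(y+b)))*(((z*x)*8)+((9*5)+(5*b))))+((((b+y)+0)+((x+x)*a))*((b*(3*z))*((x*6)+(5*a)))))+0) -> ((((y*(5*5))*(z*(y+b)))*(((z*x)*8)+((9*5)+(5*b))))+((((b+y)+0)+((x+x)*a))*((b*(3*z))*((x*6)+(5*a))))); overall: (((((y*(5*5))*(z*(y+b)))*(((z*x)*8)+((9*5)+(5*b))))+((((b+y)+0)+((x+x)*a))*((b*(3*z))*((x*6)+(5*a)))))+0) -> ((((y*(5*5))*(z*(y+b)))*(((z*x)*8)+((9*5)+(5*b))))+((((b+y)+0)+((x+x)*a))*((b*(3*z))*((x*6)+(5*a)))))
Step 2: at LLLR: (5*5) -> 25; overall: ((((y*(5*5))*(z*(y+b)))*(((z*x)*8)+((9*5)+(5*b))))+((((b+y)+0)+((x+x)*a))*((b*(3*z))*((x*6)+(5*a))))) -> ((((y*25)*(z*(y+b)))*(((z*x)*8)+((9*5)+(5*b))))+((((b+y)+0)+((x+x)*a))*((b*(3*z))*((x*6)+(5*a)))))
Step 3: at LRRL: (9*5) -> 45; overall: ((((y*25)*(z*(y+b)))*(((z*x)*8)+((9*5)+(5*b))))+((((b+y)+0)+((x+x)*a))*((b*(3*z))*((x*6)+(5*a))))) -> ((((y*25)*(z*(y+b)))*(((z*x)*8)+(45+(5*b))))+((((b+y)+0)+((x+x)*a))*((b*(3*z))*((x*6)+(5*a)))))
Step 4: at RLL: ((b+y)+0) -> (b+y); overall: ((((y*25)*(z*(y+b)))*(((z*x)*8)+(45+(5*b))))+((((b+y)+0)+((x+x)*a))*((b*(3*z))*((x*6)+(5*a))))) -> ((((y*25)*(z*(y+b)))*(((z*x)*8)+(45+(5*b))))+(((b+y)+((x+x)*a))*((b*(3*z))*((x*6)+(5*a)))))
Fixed point: ((((y*25)*(z*(y+b)))*(((z*x)*8)+(45+(5*b))))+(((b+y)+((x+x)*a))*((b*(3*z))*((x*6)+(5*a)))))

Answer: ((((y*25)*(z*(y+b)))*(((z*x)*8)+(45+(5*b))))+(((b+y)+((x+x)*a))*((b*(3*z))*((x*6)+(5*a)))))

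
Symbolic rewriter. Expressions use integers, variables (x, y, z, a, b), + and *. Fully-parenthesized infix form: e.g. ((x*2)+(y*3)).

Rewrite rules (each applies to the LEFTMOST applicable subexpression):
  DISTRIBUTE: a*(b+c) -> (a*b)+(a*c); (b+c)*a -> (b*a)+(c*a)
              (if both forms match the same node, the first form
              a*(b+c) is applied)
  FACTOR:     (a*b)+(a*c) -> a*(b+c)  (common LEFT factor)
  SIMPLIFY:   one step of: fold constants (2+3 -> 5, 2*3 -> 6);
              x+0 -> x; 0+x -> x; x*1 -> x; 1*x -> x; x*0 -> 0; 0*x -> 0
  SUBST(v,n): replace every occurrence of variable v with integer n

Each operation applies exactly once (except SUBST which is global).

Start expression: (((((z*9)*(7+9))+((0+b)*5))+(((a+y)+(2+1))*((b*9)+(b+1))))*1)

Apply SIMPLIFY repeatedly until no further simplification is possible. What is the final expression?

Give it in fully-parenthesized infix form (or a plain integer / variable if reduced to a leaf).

Start: (((((z*9)*(7+9))+((0+b)*5))+(((a+y)+(2+1))*((b*9)+(b+1))))*1)
Step 1: at root: (((((z*9)*(7+9))+((0+b)*5))+(((a+y)+(2+1))*((b*9)+(b+1))))*1) -> ((((z*9)*(7+9))+((0+b)*5))+(((a+y)+(2+1))*((b*9)+(b+1)))); overall: (((((z*9)*(7+9))+((0+b)*5))+(((a+y)+(2+1))*((b*9)+(b+1))))*1) -> ((((z*9)*(7+9))+((0+b)*5))+(((a+y)+(2+1))*((b*9)+(b+1))))
Step 2: at LLR: (7+9) -> 16; overall: ((((z*9)*(7+9))+((0+b)*5))+(((a+y)+(2+1))*((b*9)+(b+1)))) -> ((((z*9)*16)+((0+b)*5))+(((a+y)+(2+1))*((b*9)+(b+1))))
Step 3: at LRL: (0+b) -> b; overall: ((((z*9)*16)+((0+b)*5))+(((a+y)+(2+1))*((b*9)+(b+1)))) -> ((((z*9)*16)+(b*5))+(((a+y)+(2+1))*((b*9)+(b+1))))
Step 4: at RLR: (2+1) -> 3; overall: ((((z*9)*16)+(b*5))+(((a+y)+(2+1))*((b*9)+(b+1)))) -> ((((z*9)*16)+(b*5))+(((a+y)+3)*((b*9)+(b+1))))
Fixed point: ((((z*9)*16)+(b*5))+(((a+y)+3)*((b*9)+(b+1))))

Answer: ((((z*9)*16)+(b*5))+(((a+y)+3)*((b*9)+(b+1))))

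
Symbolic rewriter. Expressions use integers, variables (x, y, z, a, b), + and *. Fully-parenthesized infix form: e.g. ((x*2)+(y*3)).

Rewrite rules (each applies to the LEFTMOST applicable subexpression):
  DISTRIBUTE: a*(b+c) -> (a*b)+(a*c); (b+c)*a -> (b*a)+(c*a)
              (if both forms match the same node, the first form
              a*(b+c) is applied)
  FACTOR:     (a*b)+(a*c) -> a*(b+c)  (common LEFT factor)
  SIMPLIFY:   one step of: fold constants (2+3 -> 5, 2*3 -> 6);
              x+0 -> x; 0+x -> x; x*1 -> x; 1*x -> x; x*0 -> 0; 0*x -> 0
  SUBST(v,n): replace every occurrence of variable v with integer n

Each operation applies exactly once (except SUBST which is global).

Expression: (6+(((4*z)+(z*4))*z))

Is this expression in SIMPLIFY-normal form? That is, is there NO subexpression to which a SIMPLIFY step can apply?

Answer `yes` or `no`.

Expression: (6+(((4*z)+(z*4))*z))
Scanning for simplifiable subexpressions (pre-order)...
  at root: (6+(((4*z)+(z*4))*z)) (not simplifiable)
  at R: (((4*z)+(z*4))*z) (not simplifiable)
  at RL: ((4*z)+(z*4)) (not simplifiable)
  at RLL: (4*z) (not simplifiable)
  at RLR: (z*4) (not simplifiable)
Result: no simplifiable subexpression found -> normal form.

Answer: yes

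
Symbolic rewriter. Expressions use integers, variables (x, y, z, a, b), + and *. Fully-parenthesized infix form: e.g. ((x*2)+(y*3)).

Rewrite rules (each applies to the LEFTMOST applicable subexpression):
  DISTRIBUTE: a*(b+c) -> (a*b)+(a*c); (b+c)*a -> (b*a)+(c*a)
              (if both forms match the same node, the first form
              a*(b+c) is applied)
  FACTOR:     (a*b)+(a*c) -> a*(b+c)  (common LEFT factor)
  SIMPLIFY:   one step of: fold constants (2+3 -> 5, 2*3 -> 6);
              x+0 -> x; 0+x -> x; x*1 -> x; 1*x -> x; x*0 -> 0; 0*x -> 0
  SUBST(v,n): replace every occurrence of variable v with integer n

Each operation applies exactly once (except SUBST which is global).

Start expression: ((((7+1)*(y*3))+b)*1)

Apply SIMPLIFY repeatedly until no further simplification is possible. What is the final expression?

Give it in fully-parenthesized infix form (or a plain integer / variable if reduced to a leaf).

Answer: ((8*(y*3))+b)

Derivation:
Start: ((((7+1)*(y*3))+b)*1)
Step 1: at root: ((((7+1)*(y*3))+b)*1) -> (((7+1)*(y*3))+b); overall: ((((7+1)*(y*3))+b)*1) -> (((7+1)*(y*3))+b)
Step 2: at LL: (7+1) -> 8; overall: (((7+1)*(y*3))+b) -> ((8*(y*3))+b)
Fixed point: ((8*(y*3))+b)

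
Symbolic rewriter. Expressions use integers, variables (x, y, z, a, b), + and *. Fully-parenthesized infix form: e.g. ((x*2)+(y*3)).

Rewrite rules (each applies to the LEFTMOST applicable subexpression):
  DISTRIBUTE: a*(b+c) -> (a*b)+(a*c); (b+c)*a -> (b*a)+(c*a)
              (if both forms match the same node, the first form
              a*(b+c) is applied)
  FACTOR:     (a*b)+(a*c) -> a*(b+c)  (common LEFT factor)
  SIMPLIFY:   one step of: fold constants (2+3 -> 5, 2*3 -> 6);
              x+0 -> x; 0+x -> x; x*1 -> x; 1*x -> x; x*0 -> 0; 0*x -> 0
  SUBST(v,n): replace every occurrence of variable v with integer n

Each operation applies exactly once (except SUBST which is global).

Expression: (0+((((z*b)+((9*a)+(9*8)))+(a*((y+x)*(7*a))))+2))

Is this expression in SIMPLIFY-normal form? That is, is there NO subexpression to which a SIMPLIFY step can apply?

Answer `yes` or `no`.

Answer: no

Derivation:
Expression: (0+((((z*b)+((9*a)+(9*8)))+(a*((y+x)*(7*a))))+2))
Scanning for simplifiable subexpressions (pre-order)...
  at root: (0+((((z*b)+((9*a)+(9*8)))+(a*((y+x)*(7*a))))+2)) (SIMPLIFIABLE)
  at R: ((((z*b)+((9*a)+(9*8)))+(a*((y+x)*(7*a))))+2) (not simplifiable)
  at RL: (((z*b)+((9*a)+(9*8)))+(a*((y+x)*(7*a)))) (not simplifiable)
  at RLL: ((z*b)+((9*a)+(9*8))) (not simplifiable)
  at RLLL: (z*b) (not simplifiable)
  at RLLR: ((9*a)+(9*8)) (not simplifiable)
  at RLLRL: (9*a) (not simplifiable)
  at RLLRR: (9*8) (SIMPLIFIABLE)
  at RLR: (a*((y+x)*(7*a))) (not simplifiable)
  at RLRR: ((y+x)*(7*a)) (not simplifiable)
  at RLRRL: (y+x) (not simplifiable)
  at RLRRR: (7*a) (not simplifiable)
Found simplifiable subexpr at path root: (0+((((z*b)+((9*a)+(9*8)))+(a*((y+x)*(7*a))))+2))
One SIMPLIFY step would give: ((((z*b)+((9*a)+(9*8)))+(a*((y+x)*(7*a))))+2)
-> NOT in normal form.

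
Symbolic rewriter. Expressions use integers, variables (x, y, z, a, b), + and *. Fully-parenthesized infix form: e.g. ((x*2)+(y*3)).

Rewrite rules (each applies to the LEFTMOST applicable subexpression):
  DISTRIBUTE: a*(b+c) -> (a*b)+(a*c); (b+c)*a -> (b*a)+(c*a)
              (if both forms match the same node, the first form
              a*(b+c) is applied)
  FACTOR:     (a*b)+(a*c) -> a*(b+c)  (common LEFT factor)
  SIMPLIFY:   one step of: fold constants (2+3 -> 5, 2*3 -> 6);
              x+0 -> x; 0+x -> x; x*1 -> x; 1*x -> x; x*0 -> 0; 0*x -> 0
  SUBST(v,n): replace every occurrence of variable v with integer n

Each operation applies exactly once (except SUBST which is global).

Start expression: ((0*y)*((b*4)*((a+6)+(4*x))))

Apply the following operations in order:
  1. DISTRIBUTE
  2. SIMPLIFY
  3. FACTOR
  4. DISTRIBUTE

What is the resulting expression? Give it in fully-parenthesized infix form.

Start: ((0*y)*((b*4)*((a+6)+(4*x))))
Apply DISTRIBUTE at R (target: ((b*4)*((a+6)+(4*x)))): ((0*y)*((b*4)*((a+6)+(4*x)))) -> ((0*y)*(((b*4)*(a+6))+((b*4)*(4*x))))
Apply SIMPLIFY at L (target: (0*y)): ((0*y)*(((b*4)*(a+6))+((b*4)*(4*x)))) -> (0*(((b*4)*(a+6))+((b*4)*(4*x))))
Apply FACTOR at R (target: (((b*4)*(a+6))+((b*4)*(4*x)))): (0*(((b*4)*(a+6))+((b*4)*(4*x)))) -> (0*((b*4)*((a+6)+(4*x))))
Apply DISTRIBUTE at R (target: ((b*4)*((a+6)+(4*x)))): (0*((b*4)*((a+6)+(4*x)))) -> (0*(((b*4)*(a+6))+((b*4)*(4*x))))

Answer: (0*(((b*4)*(a+6))+((b*4)*(4*x))))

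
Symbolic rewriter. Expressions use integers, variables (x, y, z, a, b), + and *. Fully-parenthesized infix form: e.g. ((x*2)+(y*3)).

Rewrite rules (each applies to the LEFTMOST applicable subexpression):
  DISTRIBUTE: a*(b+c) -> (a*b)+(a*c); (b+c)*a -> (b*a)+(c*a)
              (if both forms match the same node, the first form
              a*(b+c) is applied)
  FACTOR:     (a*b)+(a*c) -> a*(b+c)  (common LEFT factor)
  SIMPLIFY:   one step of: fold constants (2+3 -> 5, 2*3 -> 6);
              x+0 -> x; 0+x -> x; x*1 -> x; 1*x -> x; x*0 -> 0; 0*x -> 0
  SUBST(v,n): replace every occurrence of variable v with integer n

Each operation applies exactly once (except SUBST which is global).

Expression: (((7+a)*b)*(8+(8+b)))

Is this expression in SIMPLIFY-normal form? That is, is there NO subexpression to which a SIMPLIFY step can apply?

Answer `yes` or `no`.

Expression: (((7+a)*b)*(8+(8+b)))
Scanning for simplifiable subexpressions (pre-order)...
  at root: (((7+a)*b)*(8+(8+b))) (not simplifiable)
  at L: ((7+a)*b) (not simplifiable)
  at LL: (7+a) (not simplifiable)
  at R: (8+(8+b)) (not simplifiable)
  at RR: (8+b) (not simplifiable)
Result: no simplifiable subexpression found -> normal form.

Answer: yes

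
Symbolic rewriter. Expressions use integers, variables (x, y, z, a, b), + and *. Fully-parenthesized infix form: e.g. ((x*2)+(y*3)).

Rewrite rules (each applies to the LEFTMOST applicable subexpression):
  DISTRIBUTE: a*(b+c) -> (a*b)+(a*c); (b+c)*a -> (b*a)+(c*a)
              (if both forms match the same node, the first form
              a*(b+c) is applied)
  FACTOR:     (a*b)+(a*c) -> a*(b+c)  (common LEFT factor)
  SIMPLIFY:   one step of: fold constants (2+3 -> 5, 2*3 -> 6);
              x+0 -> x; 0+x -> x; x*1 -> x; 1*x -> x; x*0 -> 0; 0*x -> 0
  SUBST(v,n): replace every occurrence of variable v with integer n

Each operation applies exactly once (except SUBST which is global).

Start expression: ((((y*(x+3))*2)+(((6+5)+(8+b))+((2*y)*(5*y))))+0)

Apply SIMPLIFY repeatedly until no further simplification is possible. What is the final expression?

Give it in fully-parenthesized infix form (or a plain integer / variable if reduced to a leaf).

Start: ((((y*(x+3))*2)+(((6+5)+(8+b))+((2*y)*(5*y))))+0)
Step 1: at root: ((((y*(x+3))*2)+(((6+5)+(8+b))+((2*y)*(5*y))))+0) -> (((y*(x+3))*2)+(((6+5)+(8+b))+((2*y)*(5*y)))); overall: ((((y*(x+3))*2)+(((6+5)+(8+b))+((2*y)*(5*y))))+0) -> (((y*(x+3))*2)+(((6+5)+(8+b))+((2*y)*(5*y))))
Step 2: at RLL: (6+5) -> 11; overall: (((y*(x+3))*2)+(((6+5)+(8+b))+((2*y)*(5*y)))) -> (((y*(x+3))*2)+((11+(8+b))+((2*y)*(5*y))))
Fixed point: (((y*(x+3))*2)+((11+(8+b))+((2*y)*(5*y))))

Answer: (((y*(x+3))*2)+((11+(8+b))+((2*y)*(5*y))))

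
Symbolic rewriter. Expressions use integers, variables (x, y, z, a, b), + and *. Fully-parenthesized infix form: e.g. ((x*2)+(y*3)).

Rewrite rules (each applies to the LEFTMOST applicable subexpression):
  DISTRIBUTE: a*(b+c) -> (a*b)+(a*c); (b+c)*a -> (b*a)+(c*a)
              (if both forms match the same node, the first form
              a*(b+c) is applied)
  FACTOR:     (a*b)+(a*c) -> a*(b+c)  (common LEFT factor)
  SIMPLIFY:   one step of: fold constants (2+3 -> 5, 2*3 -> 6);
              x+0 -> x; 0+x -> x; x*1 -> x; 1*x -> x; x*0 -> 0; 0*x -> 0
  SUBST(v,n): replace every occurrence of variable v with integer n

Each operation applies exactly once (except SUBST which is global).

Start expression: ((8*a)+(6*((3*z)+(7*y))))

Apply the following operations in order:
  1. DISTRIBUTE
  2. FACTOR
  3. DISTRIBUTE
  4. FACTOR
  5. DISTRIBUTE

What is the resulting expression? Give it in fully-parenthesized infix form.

Start: ((8*a)+(6*((3*z)+(7*y))))
Apply DISTRIBUTE at R (target: (6*((3*z)+(7*y)))): ((8*a)+(6*((3*z)+(7*y)))) -> ((8*a)+((6*(3*z))+(6*(7*y))))
Apply FACTOR at R (target: ((6*(3*z))+(6*(7*y)))): ((8*a)+((6*(3*z))+(6*(7*y)))) -> ((8*a)+(6*((3*z)+(7*y))))
Apply DISTRIBUTE at R (target: (6*((3*z)+(7*y)))): ((8*a)+(6*((3*z)+(7*y)))) -> ((8*a)+((6*(3*z))+(6*(7*y))))
Apply FACTOR at R (target: ((6*(3*z))+(6*(7*y)))): ((8*a)+((6*(3*z))+(6*(7*y)))) -> ((8*a)+(6*((3*z)+(7*y))))
Apply DISTRIBUTE at R (target: (6*((3*z)+(7*y)))): ((8*a)+(6*((3*z)+(7*y)))) -> ((8*a)+((6*(3*z))+(6*(7*y))))

Answer: ((8*a)+((6*(3*z))+(6*(7*y))))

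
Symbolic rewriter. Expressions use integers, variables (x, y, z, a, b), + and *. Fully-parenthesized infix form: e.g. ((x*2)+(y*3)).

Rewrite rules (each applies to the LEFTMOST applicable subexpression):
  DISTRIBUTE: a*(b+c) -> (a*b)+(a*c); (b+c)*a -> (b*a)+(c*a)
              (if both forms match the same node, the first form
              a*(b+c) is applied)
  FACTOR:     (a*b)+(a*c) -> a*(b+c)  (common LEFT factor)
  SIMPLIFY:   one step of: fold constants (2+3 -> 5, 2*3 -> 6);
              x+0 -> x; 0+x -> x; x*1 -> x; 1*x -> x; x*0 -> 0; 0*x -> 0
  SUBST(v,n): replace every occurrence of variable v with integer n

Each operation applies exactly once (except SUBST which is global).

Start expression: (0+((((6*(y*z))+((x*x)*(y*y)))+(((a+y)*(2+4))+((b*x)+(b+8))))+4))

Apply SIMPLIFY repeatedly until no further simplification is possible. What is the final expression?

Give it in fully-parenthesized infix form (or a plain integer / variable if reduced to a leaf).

Answer: ((((6*(y*z))+((x*x)*(y*y)))+(((a+y)*6)+((b*x)+(b+8))))+4)

Derivation:
Start: (0+((((6*(y*z))+((x*x)*(y*y)))+(((a+y)*(2+4))+((b*x)+(b+8))))+4))
Step 1: at root: (0+((((6*(y*z))+((x*x)*(y*y)))+(((a+y)*(2+4))+((b*x)+(b+8))))+4)) -> ((((6*(y*z))+((x*x)*(y*y)))+(((a+y)*(2+4))+((b*x)+(b+8))))+4); overall: (0+((((6*(y*z))+((x*x)*(y*y)))+(((a+y)*(2+4))+((b*x)+(b+8))))+4)) -> ((((6*(y*z))+((x*x)*(y*y)))+(((a+y)*(2+4))+((b*x)+(b+8))))+4)
Step 2: at LRLR: (2+4) -> 6; overall: ((((6*(y*z))+((x*x)*(y*y)))+(((a+y)*(2+4))+((b*x)+(b+8))))+4) -> ((((6*(y*z))+((x*x)*(y*y)))+(((a+y)*6)+((b*x)+(b+8))))+4)
Fixed point: ((((6*(y*z))+((x*x)*(y*y)))+(((a+y)*6)+((b*x)+(b+8))))+4)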